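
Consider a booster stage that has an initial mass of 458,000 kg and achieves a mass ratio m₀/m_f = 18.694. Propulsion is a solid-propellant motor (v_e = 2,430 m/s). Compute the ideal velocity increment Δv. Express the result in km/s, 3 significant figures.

By the Tsiolkovsky rocket equation, Δv = v_e · ln(18.694) = 2430.0 × 2.9282 ≈ 7115.5 m/s.

Δv ≈ 7.12 km/s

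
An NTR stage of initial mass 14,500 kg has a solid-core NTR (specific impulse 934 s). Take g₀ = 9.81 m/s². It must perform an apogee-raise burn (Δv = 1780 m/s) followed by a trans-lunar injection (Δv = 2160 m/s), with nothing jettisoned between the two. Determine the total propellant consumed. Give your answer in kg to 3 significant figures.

total propellant consumed ≈ 5070 kg

v_e = Isp · g₀ = 934 × 9.81 = 9162.5 m/s.
After the first burn: m = 14500 × exp(−1780/9162.5) = 14500 × 0.82344 = 11,939.9 kg.
After the second burn: m = 11,939.9 × exp(−2160/9162.5) = 11,939.9 × 0.78998 = 9,432.28 kg.
Total propellant = m₀ − m_final = 14500 − 9,432.28 = 5,067.72 kg.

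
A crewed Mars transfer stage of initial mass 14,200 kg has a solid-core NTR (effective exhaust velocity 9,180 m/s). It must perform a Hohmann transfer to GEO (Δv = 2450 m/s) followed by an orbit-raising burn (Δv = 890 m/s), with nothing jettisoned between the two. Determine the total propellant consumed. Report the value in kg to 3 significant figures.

After the first burn: m = 14200 × exp(−2450/9180.0) = 14200 × 0.76576 = 10,873.8 kg.
After the second burn: m = 10,873.8 × exp(−890/9180.0) = 10,873.8 × 0.90760 = 9,869.06 kg.
Total propellant = m₀ − m_final = 14200 − 9,869.06 = 4,330.94 kg.

total propellant consumed ≈ 4330 kg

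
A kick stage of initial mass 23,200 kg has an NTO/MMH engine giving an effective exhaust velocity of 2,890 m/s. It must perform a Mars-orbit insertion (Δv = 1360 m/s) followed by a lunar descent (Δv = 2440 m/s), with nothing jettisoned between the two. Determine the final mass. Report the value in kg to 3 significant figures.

After the first burn: m = 23200 × exp(−1360/2890.0) = 23200 × 0.62463 = 14,491.4 kg.
After the second burn: m = 14,491.4 × exp(−2440/2890.0) = 14,491.4 × 0.42986 = 6,229.27 kg.

final mass ≈ 6230 kg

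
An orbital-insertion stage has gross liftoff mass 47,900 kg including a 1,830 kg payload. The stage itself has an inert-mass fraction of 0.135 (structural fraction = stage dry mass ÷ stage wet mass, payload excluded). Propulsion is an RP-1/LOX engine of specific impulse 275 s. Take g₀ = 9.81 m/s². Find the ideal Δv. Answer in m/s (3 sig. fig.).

Δv ≈ 4810 m/s

Stage wet mass = m₀ − payload = 47,900 − 1,830 = 46,070 kg.
Stage dry mass = ε × stage wet mass = 0.135 × 46,070 = 6,219.45 kg.
Burnout mass m_f = stage dry + payload = 6,219.45 + 1,830 = 8,049.45 kg.
v_e = Isp · g₀ = 275 × 9.81 = 2697.8 m/s.
Δv = v_e · ln(47,900/8,049.45) = 2697.8 × ln(5.951) = 2697.8 × 1.7835 ≈ 4811 m/s.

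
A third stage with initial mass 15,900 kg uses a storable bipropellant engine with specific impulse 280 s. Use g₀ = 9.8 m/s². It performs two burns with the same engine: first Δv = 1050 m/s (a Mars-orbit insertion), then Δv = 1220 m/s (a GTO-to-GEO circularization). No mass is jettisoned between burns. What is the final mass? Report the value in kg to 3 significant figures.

v_e = Isp · g₀ = 280 × 9.8 = 2744.0 m/s.
After the first burn: m = 15900 × exp(−1050/2744.0) = 15900 × 0.68205 = 10,844.6 kg.
After the second burn: m = 10,844.6 × exp(−1220/2744.0) = 10,844.6 × 0.64108 = 6,952.26 kg.

final mass ≈ 6950 kg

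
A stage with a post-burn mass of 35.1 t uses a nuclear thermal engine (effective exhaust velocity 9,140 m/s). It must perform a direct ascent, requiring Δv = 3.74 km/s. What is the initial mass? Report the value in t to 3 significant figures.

initial mass ≈ 52.8 t

m₀/m_f = exp(Δv / v_e) = exp(3740 / 9140.0) = exp(0.4092) = 1.5056.
m₀ = m_f × 1.5056 = 35.1 × 1.5056 = 52.8466 t.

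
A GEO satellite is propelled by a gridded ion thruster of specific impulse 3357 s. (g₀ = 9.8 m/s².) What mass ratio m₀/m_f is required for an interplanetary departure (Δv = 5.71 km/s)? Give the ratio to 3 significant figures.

mass ratio ≈ 1.19

v_e = Isp · g₀ = 3357 × 9.8 = 32898.6 m/s.
From the ideal rocket equation, m₀/m_f = exp(Δv / v_e) = exp(5710 / 32898.6) = exp(0.1736) = 1.1895.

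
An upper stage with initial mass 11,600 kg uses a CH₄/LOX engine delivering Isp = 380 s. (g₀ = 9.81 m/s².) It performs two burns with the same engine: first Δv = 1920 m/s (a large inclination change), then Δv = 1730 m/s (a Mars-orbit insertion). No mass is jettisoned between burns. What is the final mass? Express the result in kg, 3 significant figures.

v_e = Isp · g₀ = 380 × 9.81 = 3727.8 m/s.
After the first burn: m = 11600 × exp(−1920/3727.8) = 11600 × 0.59747 = 6,930.65 kg.
After the second burn: m = 6,930.65 × exp(−1730/3727.8) = 6,930.65 × 0.62871 = 4,357.37 kg.

final mass ≈ 4360 kg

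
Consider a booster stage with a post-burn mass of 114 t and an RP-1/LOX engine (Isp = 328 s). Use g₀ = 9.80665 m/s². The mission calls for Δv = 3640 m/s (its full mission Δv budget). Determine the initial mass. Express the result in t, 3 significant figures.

initial mass ≈ 353 t

v_e = Isp · g₀ = 328 × 9.80665 = 3216.6 m/s.
m₀/m_f = exp(Δv / v_e) = exp(3640 / 3216.6) = exp(1.1316) = 3.1007.
m₀ = m_f × 3.1007 = 114 × 3.1007 = 353.48 t.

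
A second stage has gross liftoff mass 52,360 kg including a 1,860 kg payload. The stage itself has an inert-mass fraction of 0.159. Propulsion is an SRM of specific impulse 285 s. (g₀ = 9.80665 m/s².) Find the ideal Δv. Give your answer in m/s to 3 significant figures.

Stage wet mass = m₀ − payload = 52,360 − 1,860 = 50,500 kg.
Stage dry mass = ε × stage wet mass = 0.159 × 50,500 = 8,029.5 kg.
Burnout mass m_f = stage dry + payload = 8,029.5 + 1,860 = 9,889.5 kg.
v_e = Isp · g₀ = 285 × 9.80665 = 2794.9 m/s.
Using Δv = v_e ln(m₀/m_f): Δv = v_e · ln(52,360/9,889.5) = 2794.9 × ln(5.295) = 2794.9 × 1.6667 ≈ 4658 m/s.

Δv ≈ 4660 m/s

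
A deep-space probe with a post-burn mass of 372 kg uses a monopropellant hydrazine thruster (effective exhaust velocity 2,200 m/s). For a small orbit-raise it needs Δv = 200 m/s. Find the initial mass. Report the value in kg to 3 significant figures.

From the ideal rocket equation, m₀/m_f = exp(Δv / v_e) = exp(200 / 2200.0) = exp(0.0909) = 1.0952.
m₀ = m_f × 1.0952 = 372 × 1.0952 = 407.414 kg.

initial mass ≈ 407 kg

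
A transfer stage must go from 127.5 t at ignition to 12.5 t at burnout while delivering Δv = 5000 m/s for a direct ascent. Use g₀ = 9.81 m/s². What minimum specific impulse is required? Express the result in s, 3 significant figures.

Isp ≈ 219 s

ln(m₀/m_f) = ln(127500/12500) = ln(10.2) = 2.3224.
v_e = Δv / ln(m₀/m_f) = 5000 / 2.3224 = 2153.0 m/s.
Isp = v_e / g₀ = 2153.0 / 9.81 = 219.5 s.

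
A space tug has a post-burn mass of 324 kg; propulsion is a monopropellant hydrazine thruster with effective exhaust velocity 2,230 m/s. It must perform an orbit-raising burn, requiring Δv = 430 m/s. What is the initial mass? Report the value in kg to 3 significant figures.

m₀/m_f = exp(Δv / v_e) = exp(430 / 2230.0) = exp(0.1928) = 1.2127.
m₀ = m_f × 1.2127 = 324 × 1.2127 = 392.915 kg.

initial mass ≈ 393 kg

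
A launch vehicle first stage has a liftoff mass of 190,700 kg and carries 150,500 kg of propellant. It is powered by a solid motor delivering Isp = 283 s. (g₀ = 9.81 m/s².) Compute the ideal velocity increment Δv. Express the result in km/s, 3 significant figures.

v_e = Isp · g₀ = 283 × 9.81 = 2776.2 m/s.
m_f = m₀ − m_prop = 190,700 − 150,500 = 40,200 kg.
Δv = v_e · ln(m₀/m_f) = 2776.2 × ln(4.744) = 2776.2 × 1.5568 ≈ 4322.1 m/s.

Δv ≈ 4.32 km/s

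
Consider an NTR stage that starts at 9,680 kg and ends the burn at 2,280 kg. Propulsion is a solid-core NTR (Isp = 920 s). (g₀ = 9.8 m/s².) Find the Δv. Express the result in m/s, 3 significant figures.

v_e = Isp · g₀ = 920 × 9.8 = 9016.0 m/s.
Using Δv = v_e ln(m₀/m_f): Δv = v_e · ln(m₀/m_f) = 9016.0 × ln(4.246) = 9016.0 × 1.4459 ≈ 13036.1 m/s.

Δv ≈ 13000 m/s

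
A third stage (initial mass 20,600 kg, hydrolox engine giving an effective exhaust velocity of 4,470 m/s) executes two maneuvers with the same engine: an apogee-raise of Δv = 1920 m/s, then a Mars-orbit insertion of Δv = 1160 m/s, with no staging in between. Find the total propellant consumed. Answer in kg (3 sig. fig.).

After the first burn: m = 20600 × exp(−1920/4470.0) = 20600 × 0.65081 = 13,406.7 kg.
After the second burn: m = 13,406.7 × exp(−1160/4470.0) = 13,406.7 × 0.77143 = 10,342.3 kg.
Total propellant = m₀ − m_final = 20600 − 10,342.3 = 10,257.7 kg.

total propellant consumed ≈ 10300 kg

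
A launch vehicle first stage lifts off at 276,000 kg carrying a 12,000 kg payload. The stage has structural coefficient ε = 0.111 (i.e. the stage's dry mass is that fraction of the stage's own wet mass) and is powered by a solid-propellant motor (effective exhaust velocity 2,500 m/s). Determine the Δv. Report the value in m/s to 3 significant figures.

Stage wet mass = m₀ − payload = 276,000 − 12,000 = 264,000 kg.
Stage dry mass = ε × stage wet mass = 0.111 × 264,000 = 29,304 kg.
Burnout mass m_f = stage dry + payload = 29,304 + 12,000 = 41,304 kg.
Δv = v_e · ln(276,000/41,304) = 2500.0 × ln(6.682) = 2500.0 × 1.8994 ≈ 4749 m/s.

Δv ≈ 4750 m/s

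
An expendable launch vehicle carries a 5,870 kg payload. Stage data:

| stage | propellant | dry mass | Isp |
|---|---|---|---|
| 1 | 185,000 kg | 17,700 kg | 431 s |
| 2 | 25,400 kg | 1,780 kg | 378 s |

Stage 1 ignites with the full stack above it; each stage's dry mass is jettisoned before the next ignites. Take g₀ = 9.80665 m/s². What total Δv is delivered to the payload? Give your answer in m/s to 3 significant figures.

Δv ≈ 11900 m/s

Ignition mass of stage 1 = 185,000+17,700 + 25,400+1,780 + 5,870 = 235,750 kg.
Stage 1: m₀ = 235,750 kg, m_f = 235,750 − 185,000 = 50,750 kg; Δv = 431×9.80665×ln(4.645) = 4226.7×1.5359 ≈ 6492 m/s.
Stage 2: m₀ = 33,050 kg, m_f = 33,050 − 25,400 = 7,650 kg; Δv = 378×9.80665×ln(4.32) = 3706.9×1.4633 ≈ 5424 m/s.
Total Δv = 6492 + 5424 = 11916 m/s.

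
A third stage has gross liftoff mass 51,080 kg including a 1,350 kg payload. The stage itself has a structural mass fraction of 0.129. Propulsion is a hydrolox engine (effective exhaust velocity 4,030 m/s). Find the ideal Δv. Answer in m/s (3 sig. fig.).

Stage wet mass = m₀ − payload = 51,080 − 1,350 = 49,730 kg.
Stage dry mass = ε × stage wet mass = 0.129 × 49,730 = 6,415.17 kg.
Burnout mass m_f = stage dry + payload = 6,415.17 + 1,350 = 7,765.17 kg.
Δv = v_e · ln(51,080/7,765.17) = 4030.0 × ln(6.578) = 4030.0 × 1.8837 ≈ 7591 m/s.

Δv ≈ 7590 m/s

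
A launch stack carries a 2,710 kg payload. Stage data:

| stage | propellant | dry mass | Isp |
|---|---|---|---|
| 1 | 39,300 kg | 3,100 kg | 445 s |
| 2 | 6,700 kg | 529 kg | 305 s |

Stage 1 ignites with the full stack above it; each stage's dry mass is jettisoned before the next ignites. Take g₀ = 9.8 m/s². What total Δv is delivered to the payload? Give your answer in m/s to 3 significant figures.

Ignition mass of stage 1 = 39,300+3,100 + 6,700+529 + 2,710 = 52,339 kg.
Stage 1: m₀ = 52,339 kg, m_f = 52,339 − 39,300 = 13,039 kg; Δv = 445×9.8×ln(4.014) = 4361.0×1.3898 ≈ 6061 m/s.
Stage 2: m₀ = 9,939 kg, m_f = 9,939 − 6,700 = 3,239 kg; Δv = 305×9.8×ln(3.069) = 2989.0×1.1212 ≈ 3351 m/s.
Total Δv = 6061 + 3351 = 9412 m/s.

Δv ≈ 9410 m/s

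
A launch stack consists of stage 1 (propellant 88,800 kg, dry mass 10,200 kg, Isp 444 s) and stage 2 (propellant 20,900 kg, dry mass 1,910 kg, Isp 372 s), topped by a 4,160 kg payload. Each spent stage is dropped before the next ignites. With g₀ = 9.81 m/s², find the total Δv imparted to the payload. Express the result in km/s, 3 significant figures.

Δv ≈ 10.8 km/s

Ignition mass of stage 1 = 88,800+10,200 + 20,900+1,910 + 4,160 = 125,970 kg.
Stage 1: m₀ = 125,970 kg, m_f = 125,970 − 88,800 = 37,170 kg; Δv = 444×9.81×ln(3.389) = 4355.6×1.2205 ≈ 5316 m/s.
Stage 2: m₀ = 26,970 kg, m_f = 26,970 − 20,900 = 6,070 kg; Δv = 372×9.81×ln(4.443) = 3649.3×1.4914 ≈ 5442 m/s.
Total Δv = 5316 + 5442 = 10758 m/s.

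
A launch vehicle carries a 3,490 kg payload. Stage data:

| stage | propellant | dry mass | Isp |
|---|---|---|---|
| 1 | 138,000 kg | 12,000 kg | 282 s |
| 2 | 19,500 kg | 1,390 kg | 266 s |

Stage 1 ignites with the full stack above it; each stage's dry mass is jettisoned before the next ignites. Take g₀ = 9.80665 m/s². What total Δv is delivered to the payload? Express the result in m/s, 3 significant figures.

Ignition mass of stage 1 = 138,000+12,000 + 19,500+1,390 + 3,490 = 174,380 kg.
Stage 1: m₀ = 174,380 kg, m_f = 174,380 − 138,000 = 36,380 kg; Δv = 282×9.80665×ln(4.793) = 2765.5×1.5672 ≈ 4334 m/s.
Stage 2: m₀ = 24,380 kg, m_f = 24,380 − 19,500 = 4,880 kg; Δv = 266×9.80665×ln(4.996) = 2608.6×1.6086 ≈ 4196 m/s.
Total Δv = 4334 + 4196 = 8530 m/s.

Δv ≈ 8530 m/s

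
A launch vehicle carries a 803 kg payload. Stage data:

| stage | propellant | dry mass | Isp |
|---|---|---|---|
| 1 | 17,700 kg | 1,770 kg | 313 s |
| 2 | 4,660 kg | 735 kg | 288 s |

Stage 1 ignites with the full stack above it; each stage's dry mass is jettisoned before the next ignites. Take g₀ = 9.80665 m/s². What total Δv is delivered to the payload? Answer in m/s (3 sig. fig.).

Ignition mass of stage 1 = 17,700+1,770 + 4,660+735 + 803 = 25,668 kg.
Stage 1: m₀ = 25,668 kg, m_f = 25,668 − 17,700 = 7,968 kg; Δv = 313×9.80665×ln(3.221) = 3069.5×1.1698 ≈ 3591 m/s.
Stage 2: m₀ = 6,198 kg, m_f = 6,198 − 4,660 = 1,538 kg; Δv = 288×9.80665×ln(4.03) = 2824.3×1.3937 ≈ 3936 m/s.
Total Δv = 3591 + 3936 = 7527 m/s.

Δv ≈ 7530 m/s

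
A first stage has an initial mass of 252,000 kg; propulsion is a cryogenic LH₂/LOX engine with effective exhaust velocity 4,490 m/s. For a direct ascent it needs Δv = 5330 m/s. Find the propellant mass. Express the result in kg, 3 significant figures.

Using Δv = v_e ln(m₀/m_f): m₀/m_f = exp(Δv / v_e) = exp(5330 / 4490.0) = exp(1.1871) = 3.2775.
m_f = 252,000 / 3.2775 = 76,887.9 kg, so propellant = m₀ − m_f = 252,000 − 76,887.9 = 175,112.1 kg.

propellant mass ≈ 175000 kg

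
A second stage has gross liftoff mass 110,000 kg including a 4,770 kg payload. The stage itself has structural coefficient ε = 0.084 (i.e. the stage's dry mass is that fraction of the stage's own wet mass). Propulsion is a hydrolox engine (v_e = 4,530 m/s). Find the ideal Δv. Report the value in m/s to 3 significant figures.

Δv ≈ 9470 m/s

Stage wet mass = m₀ − payload = 110,000 − 4,770 = 105,230 kg.
Stage dry mass = ε × stage wet mass = 0.084 × 105,230 = 8,839.32 kg.
Burnout mass m_f = stage dry + payload = 8,839.32 + 4,770 = 13,609.32 kg.
From the ideal rocket equation, Δv = v_e · ln(110,000/13,609.32) = 4530.0 × ln(8.083) = 4530.0 × 2.0897 ≈ 9466 m/s.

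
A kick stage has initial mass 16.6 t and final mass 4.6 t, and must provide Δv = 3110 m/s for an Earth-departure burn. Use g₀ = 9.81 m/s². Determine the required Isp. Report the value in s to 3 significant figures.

Isp ≈ 247 s

ln(m₀/m_f) = ln(16600/4600) = ln(3.609) = 1.2833.
Using Δv = v_e ln(m₀/m_f): v_e = Δv / ln(m₀/m_f) = 3110 / 1.2833 = 2423.4 m/s.
Isp = v_e / g₀ = 2423.4 / 9.81 = 247.0 s.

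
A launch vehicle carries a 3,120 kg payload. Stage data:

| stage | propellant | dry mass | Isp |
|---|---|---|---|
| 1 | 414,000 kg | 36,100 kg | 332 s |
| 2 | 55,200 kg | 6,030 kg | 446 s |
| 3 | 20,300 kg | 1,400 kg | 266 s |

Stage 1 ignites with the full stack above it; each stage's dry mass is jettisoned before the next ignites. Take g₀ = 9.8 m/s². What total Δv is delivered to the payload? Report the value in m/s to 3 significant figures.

Ignition mass of stage 1 = 414,000+36,100 + 55,200+6,030 + 20,300+1,400 + 3,120 = 536,150 kg.
Stage 1: m₀ = 536,150 kg, m_f = 536,150 − 414,000 = 122,150 kg; Δv = 332×9.8×ln(4.389) = 3253.6×1.4792 ≈ 4813 m/s.
Stage 2: m₀ = 86,050 kg, m_f = 86,050 − 55,200 = 30,850 kg; Δv = 446×9.8×ln(2.789) = 4370.8×1.0258 ≈ 4484 m/s.
Stage 3: m₀ = 24,820 kg, m_f = 24,820 − 20,300 = 4,520 kg; Δv = 266×9.8×ln(5.491) = 2606.8×1.7031 ≈ 4440 m/s.
Total Δv = 4813 + 4484 + 4440 = 13737 m/s.

Δv ≈ 13700 m/s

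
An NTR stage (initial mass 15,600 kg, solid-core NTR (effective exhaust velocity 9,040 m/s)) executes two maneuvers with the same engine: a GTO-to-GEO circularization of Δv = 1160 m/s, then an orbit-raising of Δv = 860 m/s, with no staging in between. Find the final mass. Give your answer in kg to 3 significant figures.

final mass ≈ 12500 kg

After the first burn: m = 15600 × exp(−1160/9040.0) = 15600 × 0.87957 = 13,721.3 kg.
After the second burn: m = 13,721.3 × exp(−860/9040.0) = 13,721.3 × 0.90925 = 12,476.1 kg.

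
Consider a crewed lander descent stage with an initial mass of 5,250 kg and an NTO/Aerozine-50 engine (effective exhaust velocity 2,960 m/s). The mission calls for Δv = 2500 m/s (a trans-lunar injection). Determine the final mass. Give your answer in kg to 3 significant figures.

final mass ≈ 2260 kg

Rocket equation: m₀/m_f = exp(Δv / v_e) = exp(2500 / 2960.0) = exp(0.8446) = 2.3270.
m_f = m₀ / 2.3270 = 5,250 / 2.3270 = 2,256.12 kg.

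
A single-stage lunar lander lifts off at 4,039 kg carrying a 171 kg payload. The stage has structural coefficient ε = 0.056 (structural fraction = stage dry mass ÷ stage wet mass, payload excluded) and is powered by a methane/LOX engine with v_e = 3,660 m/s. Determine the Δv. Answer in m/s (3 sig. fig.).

Stage wet mass = m₀ − payload = 4,039 − 171 = 3,868 kg.
Stage dry mass = ε × stage wet mass = 0.056 × 3,868 = 216.608 kg.
Burnout mass m_f = stage dry + payload = 216.608 + 171 = 387.608 kg.
Δv = v_e · ln(4,039/387.608) = 3660.0 × ln(10.42) = 3660.0 × 2.3438 ≈ 8578 m/s.

Δv ≈ 8580 m/s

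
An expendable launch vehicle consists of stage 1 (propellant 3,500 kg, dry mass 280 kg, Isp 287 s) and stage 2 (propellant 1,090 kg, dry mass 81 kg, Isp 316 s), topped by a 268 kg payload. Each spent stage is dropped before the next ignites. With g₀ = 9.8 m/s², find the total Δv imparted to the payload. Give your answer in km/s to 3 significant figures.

Ignition mass of stage 1 = 3,500+280 + 1,090+81 + 268 = 5,219 kg.
Stage 1: m₀ = 5,219 kg, m_f = 5,219 − 3,500 = 1,719 kg; Δv = 287×9.8×ln(3.036) = 2812.6×1.1106 ≈ 3124 m/s.
Stage 2: m₀ = 1,439 kg, m_f = 1,439 − 1,090 = 349 kg; Δv = 316×9.8×ln(4.123) = 3096.8×1.4166 ≈ 4387 m/s.
Total Δv = 3124 + 4387 = 7511 m/s.

Δv ≈ 7.51 km/s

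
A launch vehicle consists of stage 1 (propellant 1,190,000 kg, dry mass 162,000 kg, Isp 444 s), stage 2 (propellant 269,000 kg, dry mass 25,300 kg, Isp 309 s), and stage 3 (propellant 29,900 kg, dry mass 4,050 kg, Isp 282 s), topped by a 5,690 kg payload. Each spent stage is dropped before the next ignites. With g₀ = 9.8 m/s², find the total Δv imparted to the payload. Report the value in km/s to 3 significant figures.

Δv ≈ 14.2 km/s

Ignition mass of stage 1 = 1,190,000+162,000 + 269,000+25,300 + 29,900+4,050 + 5,690 = 1,685,940 kg.
Stage 1: m₀ = 1,685,940 kg, m_f = 1,685,940 − 1,190,000 = 495,940 kg; Δv = 444×9.8×ln(3.399) = 4351.2×1.2236 ≈ 5324 m/s.
Stage 2: m₀ = 333,940 kg, m_f = 333,940 − 269,000 = 64,940 kg; Δv = 309×9.8×ln(5.142) = 3028.2×1.6375 ≈ 4959 m/s.
Stage 3: m₀ = 39,640 kg, m_f = 39,640 − 29,900 = 9,740 kg; Δv = 282×9.8×ln(4.07) = 2763.6×1.4036 ≈ 3879 m/s.
Total Δv = 5324 + 4959 + 3879 = 14162 m/s.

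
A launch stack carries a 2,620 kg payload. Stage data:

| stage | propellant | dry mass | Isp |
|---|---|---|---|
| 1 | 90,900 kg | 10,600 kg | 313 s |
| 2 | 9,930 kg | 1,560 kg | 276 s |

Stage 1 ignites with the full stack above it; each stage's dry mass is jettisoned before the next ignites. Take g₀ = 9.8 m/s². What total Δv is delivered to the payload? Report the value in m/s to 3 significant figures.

Δv ≈ 8020 m/s

Ignition mass of stage 1 = 90,900+10,600 + 9,930+1,560 + 2,620 = 115,610 kg.
Stage 1: m₀ = 115,610 kg, m_f = 115,610 − 90,900 = 24,710 kg; Δv = 313×9.8×ln(4.679) = 3067.4×1.5430 ≈ 4733 m/s.
Stage 2: m₀ = 14,110 kg, m_f = 14,110 − 9,930 = 4,180 kg; Δv = 276×9.8×ln(3.376) = 2704.8×1.2166 ≈ 3291 m/s.
Total Δv = 4733 + 3291 = 8024 m/s.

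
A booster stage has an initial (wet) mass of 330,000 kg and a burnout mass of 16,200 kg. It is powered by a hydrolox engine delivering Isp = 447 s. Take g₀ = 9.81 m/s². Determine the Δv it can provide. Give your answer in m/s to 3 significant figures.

v_e = Isp · g₀ = 447 × 9.81 = 4385.1 m/s.
From the ideal rocket equation, Δv = v_e · ln(m₀/m_f) = 4385.1 × ln(20.37) = 4385.1 × 3.0141 ≈ 13217.0 m/s.

Δv ≈ 13200 m/s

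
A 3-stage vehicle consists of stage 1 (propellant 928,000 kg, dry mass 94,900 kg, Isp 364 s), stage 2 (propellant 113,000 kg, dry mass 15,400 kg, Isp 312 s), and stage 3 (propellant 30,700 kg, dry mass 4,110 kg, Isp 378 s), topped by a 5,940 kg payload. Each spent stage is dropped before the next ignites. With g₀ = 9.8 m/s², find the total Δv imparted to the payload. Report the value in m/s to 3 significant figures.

Δv ≈ 13900 m/s

Ignition mass of stage 1 = 928,000+94,900 + 113,000+15,400 + 30,700+4,110 + 5,940 = 1,192,050 kg.
Stage 1: m₀ = 1,192,050 kg, m_f = 1,192,050 − 928,000 = 264,050 kg; Δv = 364×9.8×ln(4.514) = 3567.2×1.5073 ≈ 5377 m/s.
Stage 2: m₀ = 169,150 kg, m_f = 169,150 − 113,000 = 56,150 kg; Δv = 312×9.8×ln(3.012) = 3057.6×1.1028 ≈ 3372 m/s.
Stage 3: m₀ = 40,750 kg, m_f = 40,750 − 30,700 = 10,050 kg; Δv = 378×9.8×ln(4.055) = 3704.4×1.3999 ≈ 5186 m/s.
Total Δv = 5377 + 3372 + 5186 = 13935 m/s.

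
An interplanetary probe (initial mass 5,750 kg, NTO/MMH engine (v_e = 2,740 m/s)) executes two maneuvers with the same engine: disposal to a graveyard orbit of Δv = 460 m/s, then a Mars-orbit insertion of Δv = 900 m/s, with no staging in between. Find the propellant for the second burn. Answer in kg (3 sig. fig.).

After the first burn: m = 5750 × exp(−460/2740.0) = 5750 × 0.84545 = 4,861.34 kg.
After the second burn: m = 4,861.34 × exp(−900/2740.0) = 4,861.34 × 0.72003 = 3,500.31 kg.
Second-burn propellant = 4,861.34 − 3,500.31 = 1,361.03 kg.

propellant for the second burn ≈ 1360 kg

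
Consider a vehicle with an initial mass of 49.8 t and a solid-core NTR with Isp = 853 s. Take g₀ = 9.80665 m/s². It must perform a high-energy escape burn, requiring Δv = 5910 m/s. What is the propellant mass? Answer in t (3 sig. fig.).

propellant mass ≈ 25.2 t

v_e = Isp · g₀ = 853 × 9.80665 = 8365.1 m/s.
m₀/m_f = exp(Δv / v_e) = exp(5910 / 8365.1) = exp(0.7065) = 2.0269.
m_f = 49.8 / 2.0269 = 24.5695 t, so propellant = m₀ − m_f = 49.8 − 24.5695 = 25.2305 t.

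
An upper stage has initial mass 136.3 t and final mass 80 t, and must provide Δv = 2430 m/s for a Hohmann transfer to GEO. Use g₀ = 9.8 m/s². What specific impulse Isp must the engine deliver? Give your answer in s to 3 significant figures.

Isp ≈ 465 s

ln(m₀/m_f) = ln(136300/80000) = ln(1.704) = 0.5328.
v_e = Δv / ln(m₀/m_f) = 2430 / 0.5328 = 4560.5 m/s.
Isp = v_e / g₀ = 4560.5 / 9.8 = 465.4 s.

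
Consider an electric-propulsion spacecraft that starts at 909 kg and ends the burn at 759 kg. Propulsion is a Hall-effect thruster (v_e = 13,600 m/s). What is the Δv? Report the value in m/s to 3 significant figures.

Δv ≈ 2450 m/s

Rocket equation: Δv = v_e · ln(m₀/m_f) = 13600.0 × ln(1.198) = 13600.0 × 0.1803 ≈ 2452.7 m/s.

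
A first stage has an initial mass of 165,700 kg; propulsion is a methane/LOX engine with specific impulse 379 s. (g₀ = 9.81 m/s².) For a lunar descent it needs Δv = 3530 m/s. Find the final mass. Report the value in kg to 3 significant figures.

final mass ≈ 64100 kg

v_e = Isp · g₀ = 379 × 9.81 = 3718.0 m/s.
From the ideal rocket equation, m₀/m_f = exp(Δv / v_e) = exp(3530 / 3718.0) = exp(0.9494) = 2.5843.
m_f = m₀ / 2.5843 = 165,700 / 2.5843 = 64,117.9 kg.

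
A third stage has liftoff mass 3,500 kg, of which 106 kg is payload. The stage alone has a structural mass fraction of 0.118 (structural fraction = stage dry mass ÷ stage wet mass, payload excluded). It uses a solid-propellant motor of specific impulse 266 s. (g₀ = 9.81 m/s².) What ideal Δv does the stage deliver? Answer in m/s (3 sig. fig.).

Stage wet mass = m₀ − payload = 3,500 − 106 = 3,394 kg.
Stage dry mass = ε × stage wet mass = 0.118 × 3,394 = 400.492 kg.
Burnout mass m_f = stage dry + payload = 400.492 + 106 = 506.492 kg.
v_e = Isp · g₀ = 266 × 9.81 = 2609.5 m/s.
Δv = v_e · ln(3,500/506.492) = 2609.5 × ln(6.91) = 2609.5 × 1.9330 ≈ 5044 m/s.

Δv ≈ 5040 m/s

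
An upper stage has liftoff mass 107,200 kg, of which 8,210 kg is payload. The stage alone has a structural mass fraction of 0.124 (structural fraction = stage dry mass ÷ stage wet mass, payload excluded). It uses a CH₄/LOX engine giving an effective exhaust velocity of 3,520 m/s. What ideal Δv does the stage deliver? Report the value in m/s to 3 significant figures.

Δv ≈ 5830 m/s

Stage wet mass = m₀ − payload = 107,200 − 8,210 = 98,990 kg.
Stage dry mass = ε × stage wet mass = 0.124 × 98,990 = 12,274.8 kg.
Burnout mass m_f = stage dry + payload = 12,274.8 + 8,210 = 20,484.8 kg.
By the Tsiolkovsky rocket equation, Δv = v_e · ln(107,200/20,484.8) = 3520.0 × ln(5.233) = 3520.0 × 1.6550 ≈ 5826 m/s.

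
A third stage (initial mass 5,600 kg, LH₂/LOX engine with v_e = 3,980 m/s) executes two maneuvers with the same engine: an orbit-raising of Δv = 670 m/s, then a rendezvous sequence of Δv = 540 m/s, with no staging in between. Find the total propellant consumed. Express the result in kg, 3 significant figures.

total propellant consumed ≈ 1470 kg

After the first burn: m = 5600 × exp(−670/3980.0) = 5600 × 0.84507 = 4,732.39 kg.
After the second burn: m = 4,732.39 × exp(−540/3980.0) = 4,732.39 × 0.87312 = 4,131.94 kg.
Total propellant = m₀ − m_final = 5600 − 4,131.94 = 1,468.06 kg.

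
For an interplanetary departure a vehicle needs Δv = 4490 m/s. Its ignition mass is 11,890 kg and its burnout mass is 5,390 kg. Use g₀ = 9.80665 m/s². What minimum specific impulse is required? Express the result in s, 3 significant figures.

ln(m₀/m_f) = ln(11890/5390) = ln(2.206) = 0.7912.
Using Δv = v_e ln(m₀/m_f): v_e = Δv / ln(m₀/m_f) = 4490 / 0.7912 = 5675.3 m/s.
Isp = v_e / g₀ = 5675.3 / 9.80665 = 578.7 s.

Isp ≈ 579 s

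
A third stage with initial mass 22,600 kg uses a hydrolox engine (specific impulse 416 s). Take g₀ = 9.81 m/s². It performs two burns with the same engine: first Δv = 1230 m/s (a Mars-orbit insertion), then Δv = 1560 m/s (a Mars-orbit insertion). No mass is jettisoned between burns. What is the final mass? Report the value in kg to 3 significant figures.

v_e = Isp · g₀ = 416 × 9.81 = 4081.0 m/s.
After the first burn: m = 22600 × exp(−1230/4081.0) = 22600 × 0.73978 = 16,719 kg.
After the second burn: m = 16,719 × exp(−1560/4081.0) = 16,719 × 0.68232 = 11,407.7 kg.

final mass ≈ 11400 kg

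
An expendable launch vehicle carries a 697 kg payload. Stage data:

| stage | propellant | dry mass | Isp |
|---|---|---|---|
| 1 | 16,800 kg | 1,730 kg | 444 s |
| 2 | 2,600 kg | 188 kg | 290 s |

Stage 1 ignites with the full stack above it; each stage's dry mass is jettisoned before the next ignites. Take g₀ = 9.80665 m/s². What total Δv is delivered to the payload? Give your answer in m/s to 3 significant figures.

Ignition mass of stage 1 = 16,800+1,730 + 2,600+188 + 697 = 22,015 kg.
Stage 1: m₀ = 22,015 kg, m_f = 22,015 − 16,800 = 5,215 kg; Δv = 444×9.80665×ln(4.221) = 4354.2×1.4402 ≈ 6271 m/s.
Stage 2: m₀ = 3,485 kg, m_f = 3,485 − 2,600 = 885 kg; Δv = 290×9.80665×ln(3.938) = 2843.9×1.3706 ≈ 3898 m/s.
Total Δv = 6271 + 3898 = 10169 m/s.

Δv ≈ 10200 m/s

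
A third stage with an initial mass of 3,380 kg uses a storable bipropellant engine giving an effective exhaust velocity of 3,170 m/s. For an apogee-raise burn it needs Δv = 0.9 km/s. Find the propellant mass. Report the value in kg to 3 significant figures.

propellant mass ≈ 835 kg

Using Δv = v_e ln(m₀/m_f): m₀/m_f = exp(Δv / v_e) = exp(900 / 3170.0) = exp(0.2839) = 1.3283.
m_f = 3,380 / 1.3283 = 2,544.61 kg, so propellant = m₀ − m_f = 3,380 − 2,544.61 = 835.39 kg.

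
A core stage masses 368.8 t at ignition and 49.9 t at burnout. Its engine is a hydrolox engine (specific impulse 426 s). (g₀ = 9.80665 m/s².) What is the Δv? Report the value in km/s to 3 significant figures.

v_e = Isp · g₀ = 426 × 9.80665 = 4177.6 m/s.
Δv = v_e · ln(m₀/m_f) = 4177.6 × ln(7.391) = 4177.6 × 2.0002 ≈ 8356.2 m/s.

Δv ≈ 8.36 km/s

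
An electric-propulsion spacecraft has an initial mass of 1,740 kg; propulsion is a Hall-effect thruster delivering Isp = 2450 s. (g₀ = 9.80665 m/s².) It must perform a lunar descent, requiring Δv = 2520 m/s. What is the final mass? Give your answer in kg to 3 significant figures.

v_e = Isp · g₀ = 2450 × 9.80665 = 24026.3 m/s.
By the Tsiolkovsky rocket equation, m₀/m_f = exp(Δv / v_e) = exp(2520 / 24026.3) = exp(0.1049) = 1.1106.
m_f = m₀ / 1.1106 = 1,740 / 1.1106 = 1,566.72 kg.

final mass ≈ 1570 kg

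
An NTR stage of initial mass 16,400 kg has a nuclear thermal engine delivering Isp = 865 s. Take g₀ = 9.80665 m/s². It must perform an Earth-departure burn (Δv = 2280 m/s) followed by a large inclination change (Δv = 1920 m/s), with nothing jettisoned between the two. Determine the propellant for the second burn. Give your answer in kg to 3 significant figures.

v_e = Isp · g₀ = 865 × 9.80665 = 8482.8 m/s.
After the first burn: m = 16400 × exp(−2280/8482.8) = 16400 × 0.76431 = 12,534.7 kg.
After the second burn: m = 12,534.7 × exp(−1920/8482.8) = 12,534.7 × 0.79745 = 9,995.8 kg.
Second-burn propellant = 12,534.7 − 9,995.8 = 2,538.9 kg.

propellant for the second burn ≈ 2540 kg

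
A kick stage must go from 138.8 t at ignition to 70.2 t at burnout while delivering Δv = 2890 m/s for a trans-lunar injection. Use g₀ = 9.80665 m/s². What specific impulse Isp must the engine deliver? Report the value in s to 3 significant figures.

Isp ≈ 432 s

ln(m₀/m_f) = ln(138800/70200) = ln(1.977) = 0.6817.
v_e = Δv / ln(m₀/m_f) = 2890 / 0.6817 = 4239.5 m/s.
Isp = v_e / g₀ = 4239.5 / 9.80665 = 432.3 s.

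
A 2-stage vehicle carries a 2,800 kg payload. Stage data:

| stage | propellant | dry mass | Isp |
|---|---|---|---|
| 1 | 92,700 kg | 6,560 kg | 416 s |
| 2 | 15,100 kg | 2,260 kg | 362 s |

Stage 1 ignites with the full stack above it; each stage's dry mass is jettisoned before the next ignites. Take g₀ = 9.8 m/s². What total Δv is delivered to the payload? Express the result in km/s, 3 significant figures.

Δv ≈ 11.0 km/s

Ignition mass of stage 1 = 92,700+6,560 + 15,100+2,260 + 2,800 = 119,420 kg.
Stage 1: m₀ = 119,420 kg, m_f = 119,420 − 92,700 = 26,720 kg; Δv = 416×9.8×ln(4.469) = 4076.8×1.4972 ≈ 6104 m/s.
Stage 2: m₀ = 20,160 kg, m_f = 20,160 − 15,100 = 5,060 kg; Δv = 362×9.8×ln(3.984) = 3547.6×1.3823 ≈ 4904 m/s.
Total Δv = 6104 + 4904 = 11008 m/s.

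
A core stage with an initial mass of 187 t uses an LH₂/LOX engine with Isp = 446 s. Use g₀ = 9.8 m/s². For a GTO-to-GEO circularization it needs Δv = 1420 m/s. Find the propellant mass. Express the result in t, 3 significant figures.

propellant mass ≈ 51.9 t

v_e = Isp · g₀ = 446 × 9.8 = 4370.8 m/s.
From the ideal rocket equation, m₀/m_f = exp(Δv / v_e) = exp(1420 / 4370.8) = exp(0.3249) = 1.3839.
m_f = 187 / 1.3839 = 135.125 t, so propellant = m₀ − m_f = 187 − 135.125 = 51.875 t.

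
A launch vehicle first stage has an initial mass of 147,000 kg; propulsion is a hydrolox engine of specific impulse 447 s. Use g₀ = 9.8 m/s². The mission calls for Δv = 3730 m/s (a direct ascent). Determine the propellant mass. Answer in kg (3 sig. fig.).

v_e = Isp · g₀ = 447 × 9.8 = 4380.6 m/s.
m₀/m_f = exp(Δv / v_e) = exp(3730 / 4380.6) = exp(0.8515) = 2.3431.
m_f = 147,000 / 2.3431 = 62,737.4 kg, so propellant = m₀ − m_f = 147,000 − 62,737.4 = 84,262.6 kg.

propellant mass ≈ 84300 kg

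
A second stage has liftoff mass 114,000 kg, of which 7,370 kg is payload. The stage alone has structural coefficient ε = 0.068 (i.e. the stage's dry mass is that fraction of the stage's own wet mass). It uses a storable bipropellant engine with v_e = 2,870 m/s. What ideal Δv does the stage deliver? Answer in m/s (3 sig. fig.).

Stage wet mass = m₀ − payload = 114,000 − 7,370 = 106,630 kg.
Stage dry mass = ε × stage wet mass = 0.068 × 106,630 = 7,250.84 kg.
Burnout mass m_f = stage dry + payload = 7,250.84 + 7,370 = 14,620.84 kg.
From the ideal rocket equation, Δv = v_e · ln(114,000/14,620.84) = 2870.0 × ln(7.797) = 2870.0 × 2.0538 ≈ 5894 m/s.

Δv ≈ 5890 m/s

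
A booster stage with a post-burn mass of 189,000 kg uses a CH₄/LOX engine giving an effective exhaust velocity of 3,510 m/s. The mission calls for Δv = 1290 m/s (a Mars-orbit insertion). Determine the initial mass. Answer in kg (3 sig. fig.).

initial mass ≈ 273000 kg

m₀/m_f = exp(Δv / v_e) = exp(1290 / 3510.0) = exp(0.3675) = 1.4442.
m₀ = m_f × 1.4442 = 189,000 × 1.4442 = 272,954 kg.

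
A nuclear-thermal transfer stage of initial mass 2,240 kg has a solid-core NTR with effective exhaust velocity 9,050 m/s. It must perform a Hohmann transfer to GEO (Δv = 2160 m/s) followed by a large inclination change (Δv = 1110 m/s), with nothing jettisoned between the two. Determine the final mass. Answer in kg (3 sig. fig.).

After the first burn: m = 2240 × exp(−2160/9050.0) = 2240 × 0.78767 = 1,764.38 kg.
After the second burn: m = 1,764.38 × exp(−1110/9050.0) = 1,764.38 × 0.88457 = 1,560.72 kg.

final mass ≈ 1560 kg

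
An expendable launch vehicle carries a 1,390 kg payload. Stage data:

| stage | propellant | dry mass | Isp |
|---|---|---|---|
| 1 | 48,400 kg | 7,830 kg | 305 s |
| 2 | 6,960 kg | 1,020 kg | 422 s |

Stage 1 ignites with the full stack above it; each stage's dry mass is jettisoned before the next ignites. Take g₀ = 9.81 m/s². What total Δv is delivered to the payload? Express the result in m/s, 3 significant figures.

Δv ≈ 9630 m/s

Ignition mass of stage 1 = 48,400+7,830 + 6,960+1,020 + 1,390 = 65,600 kg.
Stage 1: m₀ = 65,600 kg, m_f = 65,600 − 48,400 = 17,200 kg; Δv = 305×9.81×ln(3.814) = 2992.1×1.3387 ≈ 4005 m/s.
Stage 2: m₀ = 9,370 kg, m_f = 9,370 − 6,960 = 2,410 kg; Δv = 422×9.81×ln(3.888) = 4139.8×1.3579 ≈ 5621 m/s.
Total Δv = 4005 + 5621 = 9626 m/s.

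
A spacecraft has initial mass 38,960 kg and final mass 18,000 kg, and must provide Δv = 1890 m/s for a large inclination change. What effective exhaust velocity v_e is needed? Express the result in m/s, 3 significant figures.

v_e ≈ 2450 m/s

ln(m₀/m_f) = ln(38960/18000) = ln(2.164) = 0.7722.
From the ideal rocket equation, v_e = Δv / ln(m₀/m_f) = 1890 / 0.7722 = 2447.7 m/s.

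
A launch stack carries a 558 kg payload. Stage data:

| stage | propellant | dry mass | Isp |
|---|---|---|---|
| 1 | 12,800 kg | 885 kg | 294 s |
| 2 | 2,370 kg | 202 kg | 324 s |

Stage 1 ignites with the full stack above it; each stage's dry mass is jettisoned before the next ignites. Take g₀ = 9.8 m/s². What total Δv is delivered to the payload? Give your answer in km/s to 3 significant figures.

Δv ≈ 8.62 km/s

Ignition mass of stage 1 = 12,800+885 + 2,370+202 + 558 = 16,815 kg.
Stage 1: m₀ = 16,815 kg, m_f = 16,815 − 12,800 = 4,015 kg; Δv = 294×9.8×ln(4.188) = 2881.2×1.4322 ≈ 4127 m/s.
Stage 2: m₀ = 3,130 kg, m_f = 3,130 − 2,370 = 760 kg; Δv = 324×9.8×ln(4.118) = 3175.2×1.4155 ≈ 4494 m/s.
Total Δv = 4127 + 4494 = 8621 m/s.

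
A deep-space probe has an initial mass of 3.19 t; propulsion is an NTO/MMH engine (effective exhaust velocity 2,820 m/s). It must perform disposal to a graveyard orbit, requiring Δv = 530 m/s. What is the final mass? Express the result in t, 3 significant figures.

m₀/m_f = exp(Δv / v_e) = exp(530 / 2820.0) = exp(0.1879) = 1.2068.
m_f = m₀ / 1.2068 = 3.19 / 1.2068 = 2.64335 t.

final mass ≈ 2.64 t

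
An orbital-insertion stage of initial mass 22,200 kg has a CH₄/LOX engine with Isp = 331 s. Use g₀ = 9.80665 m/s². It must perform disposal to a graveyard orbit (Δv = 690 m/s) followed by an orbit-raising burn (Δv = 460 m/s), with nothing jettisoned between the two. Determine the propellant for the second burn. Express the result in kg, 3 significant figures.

v_e = Isp · g₀ = 331 × 9.80665 = 3246.0 m/s.
After the first burn: m = 22200 × exp(−690/3246.0) = 22200 × 0.80850 = 17,948.7 kg.
After the second burn: m = 17,948.7 × exp(−460/3246.0) = 17,948.7 × 0.86787 = 15,577.1 kg.
Second-burn propellant = 17,948.7 − 15,577.1 = 2,371.6 kg.

propellant for the second burn ≈ 2370 kg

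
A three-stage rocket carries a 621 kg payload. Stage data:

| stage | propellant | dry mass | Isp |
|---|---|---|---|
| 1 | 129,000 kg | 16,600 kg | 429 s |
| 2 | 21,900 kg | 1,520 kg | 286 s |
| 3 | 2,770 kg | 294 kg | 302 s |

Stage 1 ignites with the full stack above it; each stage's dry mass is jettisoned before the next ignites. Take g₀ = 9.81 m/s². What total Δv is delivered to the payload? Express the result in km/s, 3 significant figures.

Ignition mass of stage 1 = 129,000+16,600 + 21,900+1,520 + 2,770+294 + 621 = 172,705 kg.
Stage 1: m₀ = 172,705 kg, m_f = 172,705 − 129,000 = 43,705 kg; Δv = 429×9.81×ln(3.952) = 4208.5×1.3741 ≈ 5783 m/s.
Stage 2: m₀ = 27,105 kg, m_f = 27,105 − 21,900 = 5,205 kg; Δv = 286×9.81×ln(5.207) = 2805.7×1.6501 ≈ 4630 m/s.
Stage 3: m₀ = 3,685 kg, m_f = 3,685 − 2,770 = 915 kg; Δv = 302×9.81×ln(4.027) = 2962.6×1.3931 ≈ 4127 m/s.
Total Δv = 5783 + 4630 + 4127 = 14540 m/s.

Δv ≈ 14.5 km/s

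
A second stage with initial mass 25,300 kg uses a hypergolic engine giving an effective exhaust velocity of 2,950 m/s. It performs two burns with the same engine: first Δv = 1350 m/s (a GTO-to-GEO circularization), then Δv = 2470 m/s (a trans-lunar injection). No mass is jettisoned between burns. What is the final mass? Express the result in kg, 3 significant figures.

final mass ≈ 6930 kg

After the first burn: m = 25300 × exp(−1350/2950.0) = 25300 × 0.63278 = 16,009.3 kg.
After the second burn: m = 16,009.3 × exp(−2470/2950.0) = 16,009.3 × 0.43288 = 6,930.11 kg.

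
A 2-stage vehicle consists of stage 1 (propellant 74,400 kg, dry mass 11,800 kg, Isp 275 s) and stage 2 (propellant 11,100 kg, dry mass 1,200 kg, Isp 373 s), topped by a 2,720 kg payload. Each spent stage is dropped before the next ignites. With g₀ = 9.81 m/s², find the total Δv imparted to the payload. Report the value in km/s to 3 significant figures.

Δv ≈ 8.50 km/s

Ignition mass of stage 1 = 74,400+11,800 + 11,100+1,200 + 2,720 = 101,220 kg.
Stage 1: m₀ = 101,220 kg, m_f = 101,220 − 74,400 = 26,820 kg; Δv = 275×9.81×ln(3.774) = 2697.8×1.3281 ≈ 3583 m/s.
Stage 2: m₀ = 15,020 kg, m_f = 15,020 − 11,100 = 3,920 kg; Δv = 373×9.81×ln(3.832) = 3659.1×1.3433 ≈ 4915 m/s.
Total Δv = 3583 + 4915 = 8498 m/s.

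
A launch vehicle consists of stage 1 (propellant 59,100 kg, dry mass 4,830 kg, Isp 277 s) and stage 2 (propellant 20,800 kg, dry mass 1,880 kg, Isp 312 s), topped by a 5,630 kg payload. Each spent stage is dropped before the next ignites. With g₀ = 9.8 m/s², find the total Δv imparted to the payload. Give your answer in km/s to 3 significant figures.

Ignition mass of stage 1 = 59,100+4,830 + 20,800+1,880 + 5,630 = 92,240 kg.
Stage 1: m₀ = 92,240 kg, m_f = 92,240 − 59,100 = 33,140 kg; Δv = 277×9.8×ln(2.783) = 2714.6×1.0237 ≈ 2779 m/s.
Stage 2: m₀ = 28,310 kg, m_f = 28,310 − 20,800 = 7,510 kg; Δv = 312×9.8×ln(3.77) = 3057.6×1.3270 ≈ 4057 m/s.
Total Δv = 2779 + 4057 = 6836 m/s.

Δv ≈ 6.84 km/s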